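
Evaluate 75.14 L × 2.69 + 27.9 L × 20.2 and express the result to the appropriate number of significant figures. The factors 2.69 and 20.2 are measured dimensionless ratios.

7.66 × 10² L

75.14 × 2.69 = 202.1266 → 202 L (3 s.f., last digit at the 10^0 place).
27.9 × 20.2 = 563.58 → 5.64 × 10² L (3 s.f., last digit at the 10^0 place).
Sum: 765.7066 L; keep the coarser place, 10^0.
Result: 7.66 × 10² L.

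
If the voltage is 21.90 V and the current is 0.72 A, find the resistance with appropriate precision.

resistance = 21.90 V ÷ 0.72 A = 30.4166666667… Ω.
21.90 has 4 significant figures; 0.72 has 2.
Division/multiplication keeps the fewest: 2 significant figures.
Rounded: 30. Ω.

30. Ω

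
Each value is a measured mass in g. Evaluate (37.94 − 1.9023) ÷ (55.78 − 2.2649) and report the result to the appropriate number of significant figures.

37.94 − 1.9023 = 36.0377, limited to 2 d.p. → 4 s.f.; 55.78 − 2.2649 = 53.5151, limited to 2 d.p. → 4 s.f.
Carrying full precision, 36.0377 ÷ 53.5151 = 0.673411803398…; keep min(4, 4) = 4 s.f.
Rounded to 4 significant figures: 0.6734.

0.6734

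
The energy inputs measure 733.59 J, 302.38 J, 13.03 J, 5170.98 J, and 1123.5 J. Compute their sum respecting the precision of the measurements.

7343.5 J

733.59 J + 302.38 J + 13.03 J + 5170.98 J + 1123.5 J = 7343.48 J.
Addition/subtraction keeps the fewest decimal places: 733.59 → 2 decimal places, 302.38 → 2 decimal places, 13.03 → 2 decimal places, 5170.98 → 2 decimal places, 1123.5 → 1 decimal place; limit is 1.
Rounded to 1 decimal place: 7343.5 J.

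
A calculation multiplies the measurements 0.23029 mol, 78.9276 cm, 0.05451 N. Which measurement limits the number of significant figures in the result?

0.05451 N

0.23029 mol → 5 s.f.; 78.9276 cm → 6 s.f.; 0.05451 N → 4 s.f.
The fewest is 4 significant figures, from 0.05451 N.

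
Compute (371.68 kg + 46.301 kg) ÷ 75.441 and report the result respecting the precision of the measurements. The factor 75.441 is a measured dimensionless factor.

5.5405 kg

371.68 kg + 46.301 kg = 417.981 kg; the sum is limited to 2 decimal places (5 s.f.).
Carrying full precision, 417.981 ÷ 75.441 = 5.54050184913… kg; 75.441 has 5 s.f., so the result keeps min(5, 5) = 5 s.f.
Rounded to 5 significant figures: 5.5405 kg.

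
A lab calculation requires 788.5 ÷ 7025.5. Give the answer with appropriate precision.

0.1122

788.5 ÷ 7025.5 = 0.112234004697…
Multiplication/division keeps the fewest significant figures: 788.5 → 4 s.f., 7025.5 → 5 s.f.; limit is 4.
Rounded to 4 significant figures: 0.1122.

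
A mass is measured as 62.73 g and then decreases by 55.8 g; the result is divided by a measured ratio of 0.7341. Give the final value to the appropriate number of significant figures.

62.73 g − 55.8 g = 6.93 g; the difference is limited to 1 decimal place (2 s.f.).
Carrying full precision, 6.93 ÷ 0.7341 = 9.44013077237… g; 0.7341 has 4 s.f., so the result keeps min(2, 4) = 2 s.f.
Rounded to 2 significant figures: 9.4 g.

9.4 g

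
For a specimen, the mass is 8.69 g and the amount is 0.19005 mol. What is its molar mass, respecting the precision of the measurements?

45.7 g/mol

molar mass = 8.69 g ÷ 0.19005 mol = 45.7248092607… g/mol.
8.69 has 3 significant figures; 0.19005 has 5.
Division/multiplication keeps the fewest: 3 significant figures.
Rounded: 45.7 g/mol.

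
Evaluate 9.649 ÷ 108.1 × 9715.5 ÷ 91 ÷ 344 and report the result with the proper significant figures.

9.649 ÷ 108.1 × 9715.5 ÷ 91 ÷ 344 = 0.0277026894566…
Multiplication/division keeps the fewest significant figures: 9.649 → 4 s.f., 108.1 → 4 s.f., 9715.5 → 5 s.f., 91 → 2 s.f., 344 → 3 s.f.; limit is 2.
Rounded to 2 significant figures: 0.028.

0.028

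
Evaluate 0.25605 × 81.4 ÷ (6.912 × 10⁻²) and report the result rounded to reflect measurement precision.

0.25605 × 81.4 ÷ (6.912 × 10⁻²) = 301.540364583…
Multiplication/division keeps the fewest significant figures: 0.25605 → 5 s.f., 81.4 → 3 s.f., 6.912 × 10⁻² → 4 s.f.; limit is 3.
Rounded to 3 significant figures: 302.

302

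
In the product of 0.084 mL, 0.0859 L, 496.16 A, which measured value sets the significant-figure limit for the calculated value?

0.084 mL

0.084 mL → 2 s.f.; 0.0859 L → 3 s.f.; 496.16 A → 5 s.f.
The fewest is 2 significant figures, from 0.084 mL.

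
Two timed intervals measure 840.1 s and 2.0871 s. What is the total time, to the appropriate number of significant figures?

840.1 s + 2.0871 s = 842.1871 s.
Addition/subtraction keeps the fewest decimal places: 840.1 → 1 decimal place, 2.0871 → 4 decimal places; limit is 1.
Rounded to 1 decimal place: 842.2 s.

842.2 s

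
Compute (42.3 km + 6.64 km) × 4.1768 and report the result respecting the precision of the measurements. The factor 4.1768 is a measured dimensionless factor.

42.3 km + 6.64 km = 48.94 km; the sum is limited to 1 decimal place (3 s.f.).
Carrying full precision, 48.94 × 4.1768 = 204.412592 km; 4.1768 has 5 s.f., so the result keeps min(3, 5) = 3 s.f.
Rounded to 3 significant figures: 204 km.

204 km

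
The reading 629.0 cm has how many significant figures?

4

629.0: trailing zeros after a decimal point are significant.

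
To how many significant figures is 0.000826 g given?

0.000826: leading zeros are not significant.

3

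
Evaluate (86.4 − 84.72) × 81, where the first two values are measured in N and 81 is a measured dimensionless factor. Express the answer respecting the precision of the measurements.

1.4 × 10² N

86.4 N − 84.72 N = 1.68 N; the difference is limited to 1 decimal place (2 s.f.).
Carrying full precision, 1.68 × 81 = 136.08 N; 81 has 2 s.f., so the result keeps min(2, 2) = 2 s.f.
Rounded to 2 significant figures: 1.4 × 10² N.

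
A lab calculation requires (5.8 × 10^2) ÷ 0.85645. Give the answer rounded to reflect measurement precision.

6.8 × 10^2

(5.8 × 10^2) ÷ 0.85645 = 677.214081382…
Multiplication/division keeps the fewest significant figures: 5.8 × 10^2 → 2 s.f., 0.85645 → 5 s.f.; limit is 2.
Rounded to 2 significant figures: 6.8 × 10^2.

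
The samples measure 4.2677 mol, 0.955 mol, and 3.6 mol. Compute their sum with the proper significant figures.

4.2677 mol + 0.955 mol + 3.6 mol = 8.8227 mol.
Addition/subtraction keeps the fewest decimal places: 4.2677 → 4 decimal places, 0.955 → 3 decimal places, 3.6 → 1 decimal place; limit is 1.
Rounded to 1 decimal place: 8.8 mol.

8.8 mol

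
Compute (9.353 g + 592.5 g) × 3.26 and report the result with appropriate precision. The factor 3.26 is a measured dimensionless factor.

1.96 × 10³ g

9.353 g + 592.5 g = 601.853 g; the sum is limited to 1 decimal place (4 s.f.).
Carrying full precision, 601.853 × 3.26 = 1962.04078 g; 3.26 has 3 s.f., so the result keeps min(4, 3) = 3 s.f.
Rounded to 3 significant figures: 1.96 × 10³ g.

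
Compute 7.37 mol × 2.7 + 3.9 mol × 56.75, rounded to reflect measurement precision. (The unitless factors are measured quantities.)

7.37 × 2.7 = 19.899 → 2.0 × 10¹ mol (2 s.f., last digit at the 10^0 place).
3.9 × 56.75 = 221.325 → 2.2 × 10² mol (2 s.f., last digit at the 10^1 place).
Sum: 241.224 mol; keep the coarser place, 10^1.
Result: 2.4 × 10² mol.

2.4 × 10² mol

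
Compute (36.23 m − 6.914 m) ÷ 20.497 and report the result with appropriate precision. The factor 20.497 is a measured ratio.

36.23 m − 6.914 m = 29.316 m; the difference is limited to 2 decimal places (4 s.f.).
Carrying full precision, 29.316 ÷ 20.497 = 1.43025808655… m; 20.497 has 5 s.f., so the result keeps min(4, 5) = 4 s.f.
Rounded to 4 significant figures: 1.430 m.

1.430 m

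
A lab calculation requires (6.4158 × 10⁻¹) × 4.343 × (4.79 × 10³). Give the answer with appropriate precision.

(6.4158 × 10⁻¹) × 4.343 × (4.79 × 10³) = 13346.7694926
Multiplication/division keeps the fewest significant figures: 6.4158 × 10⁻¹ → 5 s.f., 4.343 → 4 s.f., 4.79 × 10³ → 3 s.f.; limit is 3.
Rounded to 3 significant figures: 1.33 × 10⁴.

1.33 × 10⁴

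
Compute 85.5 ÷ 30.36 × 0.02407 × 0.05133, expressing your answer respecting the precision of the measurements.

85.5 ÷ 30.36 × 0.02407 × 0.05133 = 0.00347945882905…
Multiplication/division keeps the fewest significant figures: 85.5 → 3 s.f., 30.36 → 4 s.f., 0.02407 → 4 s.f., 0.05133 → 4 s.f.; limit is 3.
Rounded to 3 significant figures: 0.00348.

0.00348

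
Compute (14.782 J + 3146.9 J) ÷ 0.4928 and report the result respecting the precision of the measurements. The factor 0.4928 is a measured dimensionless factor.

6416 J

14.782 J + 3146.9 J = 3161.682 J; the sum is limited to 1 decimal place (5 s.f.).
Carrying full precision, 3161.682 ÷ 0.4928 = 6415.75081169… J; 0.4928 has 4 s.f., so the result keeps min(5, 4) = 4 s.f.
Rounded to 4 significant figures: 6416 J.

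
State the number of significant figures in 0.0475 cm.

3

0.0475: leading zeros are not significant.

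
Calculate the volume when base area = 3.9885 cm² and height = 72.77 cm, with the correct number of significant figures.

2.902 × 10^2 cm³

volume = 3.9885 cm² × 72.77 cm = 290.243145 cm³.
3.9885 has 5 significant figures; 72.77 has 4.
Division/multiplication keeps the fewest: 4 significant figures.
Rounded: 2.902 × 10^2 cm³.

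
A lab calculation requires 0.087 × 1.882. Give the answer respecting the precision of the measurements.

0.087 × 1.882 = 0.163734
Multiplication/division keeps the fewest significant figures: 0.087 → 2 s.f., 1.882 → 4 s.f.; limit is 2.
Rounded to 2 significant figures: 0.16.

0.16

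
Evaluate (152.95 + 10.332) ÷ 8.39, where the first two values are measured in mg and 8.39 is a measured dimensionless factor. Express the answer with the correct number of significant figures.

152.95 mg + 10.332 mg = 163.282 mg; the sum is limited to 2 decimal places (5 s.f.).
Carrying full precision, 163.282 ÷ 8.39 = 19.4615017878… mg; 8.39 has 3 s.f., so the result keeps min(5, 3) = 3 s.f.
Rounded to 3 significant figures: 19.5 mg.

19.5 mg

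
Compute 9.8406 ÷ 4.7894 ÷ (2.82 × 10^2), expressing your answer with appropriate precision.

0.00729

9.8406 ÷ 4.7894 ÷ (2.82 × 10^2) = 0.00728603680646…
Multiplication/division keeps the fewest significant figures: 9.8406 → 5 s.f., 4.7894 → 5 s.f., 2.82 × 10^2 → 3 s.f.; limit is 3.
Rounded to 3 significant figures: 0.00729.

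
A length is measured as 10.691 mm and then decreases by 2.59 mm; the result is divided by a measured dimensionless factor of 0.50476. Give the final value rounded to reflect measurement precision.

10.691 mm − 2.59 mm = 8.101 mm; the difference is limited to 2 decimal places (3 s.f.).
Carrying full precision, 8.101 ÷ 0.50476 = 16.0492115065… mm; 0.50476 has 5 s.f., so the result keeps min(3, 5) = 3 s.f.
Rounded to 3 significant figures: 16.0 mm.

16.0 mm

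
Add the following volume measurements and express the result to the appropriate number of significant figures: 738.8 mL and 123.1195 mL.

738.8 mL + 123.1195 mL = 861.9195 mL.
Addition/subtraction keeps the fewest decimal places: 738.8 → 1 decimal place, 123.1195 → 4 decimal places; limit is 1.
Rounded to 1 decimal place: 861.9 mL.

861.9 mL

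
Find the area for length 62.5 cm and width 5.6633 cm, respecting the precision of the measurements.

354 cm²

area = 62.5 cm × 5.6633 cm = 353.95625 cm².
62.5 has 3 significant figures; 5.6633 has 5.
Division/multiplication keeps the fewest: 3 significant figures.
Rounded: 354 cm².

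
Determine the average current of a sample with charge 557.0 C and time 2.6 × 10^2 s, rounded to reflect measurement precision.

2.1 A

average current = 557.0 C ÷ 2.6 × 10^2 s = 2.14230769231… A.
557.0 has 4 significant figures; 2.6 × 10^2 has 2.
Division/multiplication keeps the fewest: 2 significant figures.
Rounded: 2.1 A.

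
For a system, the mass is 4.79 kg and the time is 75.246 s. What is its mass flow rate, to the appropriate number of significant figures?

mass flow rate = 4.79 kg ÷ 75.246 s = 0.0636578688568… kg/s.
4.79 has 3 significant figures; 75.246 has 5.
Division/multiplication keeps the fewest: 3 significant figures.
Rounded: 0.0637 kg/s.

0.0637 kg/s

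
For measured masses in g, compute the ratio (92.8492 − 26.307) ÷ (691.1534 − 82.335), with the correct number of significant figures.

92.8492 − 26.307 = 66.5422, limited to 3 d.p. → 5 s.f.; 691.1534 − 82.335 = 608.8184, limited to 3 d.p. → 6 s.f.
Carrying full precision, 66.5422 ÷ 608.8184 = 0.109297287993…; keep min(5, 6) = 5 s.f.
Rounded to 5 significant figures: 0.10930.

0.10930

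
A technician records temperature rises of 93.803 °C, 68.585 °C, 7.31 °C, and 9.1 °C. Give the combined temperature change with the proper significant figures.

93.803 °C + 68.585 °C + 7.31 °C + 9.1 °C = 178.798 °C.
Addition/subtraction keeps the fewest decimal places: 93.803 → 3 decimal places, 68.585 → 3 decimal places, 7.31 → 2 decimal places, 9.1 → 1 decimal place; limit is 1.
Rounded to 1 decimal place: 178.8 °C.

178.8 °C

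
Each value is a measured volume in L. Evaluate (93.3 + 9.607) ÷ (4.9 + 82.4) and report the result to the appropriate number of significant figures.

93.3 + 9.607 = 102.907, limited to 1 d.p. → 4 s.f.; 4.9 + 82.4 = 87.3, limited to 1 d.p. → 3 s.f.
Carrying full precision, 102.907 ÷ 87.3 = 1.17877434135…; keep min(4, 3) = 3 s.f.
Rounded to 3 significant figures: 1.18.

1.18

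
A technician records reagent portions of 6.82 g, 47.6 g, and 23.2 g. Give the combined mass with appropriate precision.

77.6 g

6.82 g + 47.6 g + 23.2 g = 77.62 g.
Addition/subtraction keeps the fewest decimal places: 6.82 → 2 decimal places, 47.6 → 1 decimal place, 23.2 → 1 decimal place; limit is 1.
Rounded to 1 decimal place: 77.6 g.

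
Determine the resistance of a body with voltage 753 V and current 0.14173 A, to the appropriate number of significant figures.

resistance = 753 V ÷ 0.14173 A = 5312.91893036… Ω.
753 has 3 significant figures; 0.14173 has 5.
Division/multiplication keeps the fewest: 3 significant figures.
Rounded: 5.31 × 10³ Ω.

5.31 × 10³ Ω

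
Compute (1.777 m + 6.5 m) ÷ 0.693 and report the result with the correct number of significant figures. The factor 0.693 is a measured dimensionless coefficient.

1.777 m + 6.5 m = 8.277 m; the sum is limited to 1 decimal place (2 s.f.).
Carrying full precision, 8.277 ÷ 0.693 = 11.9437229437… m; 0.693 has 3 s.f., so the result keeps min(2, 3) = 2 s.f.
Rounded to 2 significant figures: 12 m.

12 m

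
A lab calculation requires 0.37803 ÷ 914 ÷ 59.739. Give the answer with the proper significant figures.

0.37803 ÷ 914 ÷ 59.739 = 0.00000692344301651…
Multiplication/division keeps the fewest significant figures: 0.37803 → 5 s.f., 914 → 3 s.f., 59.739 → 5 s.f.; limit is 3.
Rounded to 3 significant figures: 6.92 × 10^-6.

6.92 × 10^-6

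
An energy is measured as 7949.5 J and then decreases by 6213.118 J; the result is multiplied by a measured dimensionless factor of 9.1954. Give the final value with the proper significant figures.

7949.5 J − 6213.118 J = 1736.382 J; the difference is limited to 1 decimal place (5 s.f.).
Carrying full precision, 1736.382 × 9.1954 = 15966.7270428 J; 9.1954 has 5 s.f., so the result keeps min(5, 5) = 5 s.f.
Rounded to 5 significant figures: 15967 J.

15967 J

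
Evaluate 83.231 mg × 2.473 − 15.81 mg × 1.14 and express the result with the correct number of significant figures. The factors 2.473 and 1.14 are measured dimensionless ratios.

83.231 × 2.473 = 205.830263 → 205.8 mg (4 s.f., last digit at the 10^-1 place).
15.81 × 1.14 = 18.0234 → 18.0 mg (3 s.f., last digit at the 10^-1 place).
Difference: 187.806863 mg; keep the coarser place, 10^-1.
Result: 187.8 mg.

187.8 mg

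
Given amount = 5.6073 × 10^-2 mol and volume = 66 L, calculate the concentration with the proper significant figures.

8.5 × 10^-4 mol/L

concentration = 5.6073 × 10^-2 mol ÷ 66 L = 0.000849590909091… mol/L.
5.6073 × 10^-2 has 5 significant figures; 66 has 2.
Division/multiplication keeps the fewest: 2 significant figures.
Rounded: 8.5 × 10^-4 mol/L.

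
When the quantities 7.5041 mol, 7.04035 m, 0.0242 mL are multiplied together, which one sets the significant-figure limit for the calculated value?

0.0242 mL

7.5041 mol → 5 s.f.; 7.04035 m → 6 s.f.; 0.0242 mL → 3 s.f.
The fewest is 3 significant figures, from 0.0242 mL.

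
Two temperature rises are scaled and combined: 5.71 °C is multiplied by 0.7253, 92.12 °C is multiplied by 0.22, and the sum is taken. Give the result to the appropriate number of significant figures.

5.71 × 0.7253 = 4.141463 → 4.14 °C (3 s.f., last digit at the 10^-2 place).
92.12 × 0.22 = 20.2664 → 20. °C (2 s.f., last digit at the 10^0 place).
Sum: 24.407863 °C; keep the coarser place, 10^0.
Result: 24 °C.

24 °C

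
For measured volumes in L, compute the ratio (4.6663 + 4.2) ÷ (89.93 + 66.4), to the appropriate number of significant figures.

0.057

4.6663 + 4.2 = 8.8663, limited to 1 d.p. → 2 s.f.; 89.93 + 66.4 = 156.33, limited to 1 d.p. → 4 s.f.
Carrying full precision, 8.8663 ÷ 156.33 = 0.0567152817757…; keep min(2, 4) = 2 s.f.
Rounded to 2 significant figures: 0.057.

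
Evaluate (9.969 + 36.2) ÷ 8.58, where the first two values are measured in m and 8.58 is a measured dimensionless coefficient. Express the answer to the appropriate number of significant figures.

9.969 m + 36.2 m = 46.169 m; the sum is limited to 1 decimal place (3 s.f.).
Carrying full precision, 46.169 ÷ 8.58 = 5.381002331… m; 8.58 has 3 s.f., so the result keeps min(3, 3) = 3 s.f.
Rounded to 3 significant figures: 5.38 m.

5.38 m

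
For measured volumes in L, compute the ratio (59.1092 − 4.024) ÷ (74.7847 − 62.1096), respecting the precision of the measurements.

59.1092 − 4.024 = 55.0852, limited to 3 d.p. → 5 s.f.; 74.7847 − 62.1096 = 12.6751, limited to 4 d.p. → 6 s.f.
Carrying full precision, 55.0852 ÷ 12.6751 = 4.34593809911…; keep min(5, 6) = 5 s.f.
Rounded to 5 significant figures: 4.3459.

4.3459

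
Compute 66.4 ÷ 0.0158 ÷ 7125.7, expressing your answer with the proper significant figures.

0.590

66.4 ÷ 0.0158 ÷ 7125.7 = 0.589771060467…
Multiplication/division keeps the fewest significant figures: 66.4 → 3 s.f., 0.0158 → 3 s.f., 7125.7 → 5 s.f.; limit is 3.
Rounded to 3 significant figures: 0.590.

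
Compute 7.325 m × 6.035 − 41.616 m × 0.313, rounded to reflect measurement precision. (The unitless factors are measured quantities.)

7.325 × 6.035 = 44.206375 → 44.21 m (4 s.f., last digit at the 10^-2 place).
41.616 × 0.313 = 13.025808 → 13.0 m (3 s.f., last digit at the 10^-1 place).
Difference: 31.180567 m; keep the coarser place, 10^-1.
Result: 31.2 m.

31.2 m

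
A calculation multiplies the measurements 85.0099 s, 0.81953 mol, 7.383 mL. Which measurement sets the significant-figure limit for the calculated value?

7.383 mL

85.0099 s → 6 s.f.; 0.81953 mol → 5 s.f.; 7.383 mL → 4 s.f.
The fewest is 4 significant figures, from 7.383 mL.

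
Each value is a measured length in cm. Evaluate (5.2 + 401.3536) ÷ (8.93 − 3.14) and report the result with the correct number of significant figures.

70.2

5.2 + 401.3536 = 406.5536, limited to 1 d.p. → 4 s.f.; 8.93 − 3.14 = 5.79, limited to 2 d.p. → 3 s.f.
Carrying full precision, 406.5536 ÷ 5.79 = 70.2165112263…; keep min(4, 3) = 3 s.f.
Rounded to 3 significant figures: 70.2.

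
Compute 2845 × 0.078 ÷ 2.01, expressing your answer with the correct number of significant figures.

1.1 × 10^2

2845 × 0.078 ÷ 2.01 = 110.402985075…
Multiplication/division keeps the fewest significant figures: 2845 → 4 s.f., 0.078 → 2 s.f., 2.01 → 3 s.f.; limit is 2.
Rounded to 2 significant figures: 1.1 × 10^2.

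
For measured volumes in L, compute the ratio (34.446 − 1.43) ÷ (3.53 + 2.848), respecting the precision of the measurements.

5.18

34.446 − 1.43 = 33.016, limited to 2 d.p. → 4 s.f.; 3.53 + 2.848 = 6.378, limited to 2 d.p. → 3 s.f.
Carrying full precision, 33.016 ÷ 6.378 = 5.17654437128…; keep min(4, 3) = 3 s.f.
Rounded to 3 significant figures: 5.18.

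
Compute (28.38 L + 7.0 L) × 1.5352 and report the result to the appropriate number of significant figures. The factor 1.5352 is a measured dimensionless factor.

54.3 L

28.38 L + 7.0 L = 35.38 L; the sum is limited to 1 decimal place (3 s.f.).
Carrying full precision, 35.38 × 1.5352 = 54.315376 L; 1.5352 has 5 s.f., so the result keeps min(3, 5) = 3 s.f.
Rounded to 3 significant figures: 54.3 L.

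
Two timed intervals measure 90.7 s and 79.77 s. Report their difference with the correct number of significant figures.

10.9 s

90.7 s − 79.77 s = 10.93 s.
Addition/subtraction keeps the fewest decimal places: 90.7 → 1 decimal place, 79.77 → 2 decimal places; limit is 1.
Rounded to 1 decimal place: 10.9 s.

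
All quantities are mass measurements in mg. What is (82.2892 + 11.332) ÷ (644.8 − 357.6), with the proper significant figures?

82.2892 + 11.332 = 93.6212, limited to 3 d.p. → 5 s.f.; 644.8 − 357.6 = 287.2, limited to 1 d.p. → 4 s.f.
Carrying full precision, 93.6212 ÷ 287.2 = 0.325979108635…; keep min(5, 4) = 4 s.f.
Rounded to 4 significant figures: 3.260 × 10^-1.

3.260 × 10^-1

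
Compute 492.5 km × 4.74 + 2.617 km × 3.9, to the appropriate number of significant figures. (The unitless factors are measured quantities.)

492.5 × 4.74 = 2334.45 → 2.33 × 10^3 km (3 s.f., last digit at the 10^1 place).
2.617 × 3.9 = 10.2063 → 10. km (2 s.f., last digit at the 10^0 place).
Sum: 2344.6563 km; keep the coarser place, 10^1.
Result: 2.34 × 10^3 km.

2.34 × 10^3 km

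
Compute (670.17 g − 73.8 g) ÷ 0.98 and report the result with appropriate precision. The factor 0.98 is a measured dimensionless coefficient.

6.1 × 10^2 g

670.17 g − 73.8 g = 596.37 g; the difference is limited to 1 decimal place (4 s.f.).
Carrying full precision, 596.37 ÷ 0.98 = 608.540816327… g; 0.98 has 2 s.f., so the result keeps min(4, 2) = 2 s.f.
Rounded to 2 significant figures: 6.1 × 10^2 g.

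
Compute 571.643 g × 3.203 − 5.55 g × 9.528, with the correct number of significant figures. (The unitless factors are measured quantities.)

1778 g

571.643 × 3.203 = 1830.972529 → 1831 g (4 s.f., last digit at the 10^0 place).
5.55 × 9.528 = 52.8804 → 52.9 g (3 s.f., last digit at the 10^-1 place).
Difference: 1778.092129 g; keep the coarser place, 10^0.
Result: 1778 g.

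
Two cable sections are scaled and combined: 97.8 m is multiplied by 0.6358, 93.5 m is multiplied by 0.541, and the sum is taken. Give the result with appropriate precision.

112.8 m

97.8 × 0.6358 = 62.18124 → 62.2 m (3 s.f., last digit at the 10^-1 place).
93.5 × 0.541 = 50.5835 → 50.6 m (3 s.f., last digit at the 10^-1 place).
Sum: 112.76474 m; keep the coarser place, 10^-1.
Result: 112.8 m.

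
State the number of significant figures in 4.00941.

6

4.00941: zeros between nonzero digits are significant.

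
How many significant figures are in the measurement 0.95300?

0.95300: leading zeros are not significant; trailing zeros after a decimal point are significant.

5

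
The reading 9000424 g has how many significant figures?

7

9000424: zeros between nonzero digits are significant.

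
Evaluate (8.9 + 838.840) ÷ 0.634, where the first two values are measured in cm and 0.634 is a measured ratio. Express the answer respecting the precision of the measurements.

1.34 × 10³ cm

8.9 cm + 838.840 cm = 847.740 cm; the sum is limited to 1 decimal place (4 s.f.).
Carrying full precision, 847.740 ÷ 0.634 = 1337.12933754… cm; 0.634 has 3 s.f., so the result keeps min(4, 3) = 3 s.f.
Rounded to 3 significant figures: 1.34 × 10³ cm.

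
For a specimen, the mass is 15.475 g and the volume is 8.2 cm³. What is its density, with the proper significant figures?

density = 15.475 g ÷ 8.2 cm³ = 1.88719512195… g/cm³.
15.475 has 5 significant figures; 8.2 has 2.
Division/multiplication keeps the fewest: 2 significant figures.
Rounded: 1.9 g/cm³.

1.9 g/cm³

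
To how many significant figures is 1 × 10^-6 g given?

1 × 10^-6: in scientific notation every digit of the coefficient is significant.

1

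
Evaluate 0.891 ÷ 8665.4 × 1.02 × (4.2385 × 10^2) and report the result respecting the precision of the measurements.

0.891 ÷ 8665.4 × 1.02 × (4.2385 × 10^2) = 0.0444530381748…
Multiplication/division keeps the fewest significant figures: 0.891 → 3 s.f., 8665.4 → 5 s.f., 1.02 → 3 s.f., 4.2385 × 10^2 → 5 s.f.; limit is 3.
Rounded to 3 significant figures: 0.0445.

0.0445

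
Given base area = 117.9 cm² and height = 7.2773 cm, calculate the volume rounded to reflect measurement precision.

858.0 cm³

volume = 117.9 cm² × 7.2773 cm = 857.99367 cm³.
117.9 has 4 significant figures; 7.2773 has 5.
Division/multiplication keeps the fewest: 4 significant figures.
Rounded: 858.0 cm³.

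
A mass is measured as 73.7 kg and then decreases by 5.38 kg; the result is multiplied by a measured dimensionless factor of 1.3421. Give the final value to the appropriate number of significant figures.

73.7 kg − 5.38 kg = 68.32 kg; the difference is limited to 1 decimal place (3 s.f.).
Carrying full precision, 68.32 × 1.3421 = 91.692272 kg; 1.3421 has 5 s.f., so the result keeps min(3, 5) = 3 s.f.
Rounded to 3 significant figures: 91.7 kg.

91.7 kg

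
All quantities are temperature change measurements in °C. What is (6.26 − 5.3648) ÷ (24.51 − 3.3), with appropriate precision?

6.26 − 5.3648 = 0.8952, limited to 2 d.p. → 2 s.f.; 24.51 − 3.3 = 21.21, limited to 1 d.p. → 3 s.f.
Carrying full precision, 0.8952 ÷ 21.21 = 0.0422065063649…; keep min(2, 3) = 2 s.f.
Rounded to 2 significant figures: 4.2 × 10^-2.

4.2 × 10^-2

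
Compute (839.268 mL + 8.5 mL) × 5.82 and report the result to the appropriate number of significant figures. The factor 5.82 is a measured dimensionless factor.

4.93 × 10³ mL

839.268 mL + 8.5 mL = 847.768 mL; the sum is limited to 1 decimal place (4 s.f.).
Carrying full precision, 847.768 × 5.82 = 4934.00976 mL; 5.82 has 3 s.f., so the result keeps min(4, 3) = 3 s.f.
Rounded to 3 significant figures: 4.93 × 10³ mL.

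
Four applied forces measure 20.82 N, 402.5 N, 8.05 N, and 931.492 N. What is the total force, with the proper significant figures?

20.82 N + 402.5 N + 8.05 N + 931.492 N = 1362.862 N.
Addition/subtraction keeps the fewest decimal places: 20.82 → 2 decimal places, 402.5 → 1 decimal place, 8.05 → 2 decimal places, 931.492 → 3 decimal places; limit is 1.
Rounded to 1 decimal place: 1362.9 N.

1362.9 N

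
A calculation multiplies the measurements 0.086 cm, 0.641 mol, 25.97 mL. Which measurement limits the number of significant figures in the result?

0.086 cm → 2 s.f.; 0.641 mol → 3 s.f.; 25.97 mL → 4 s.f.
The fewest is 2 significant figures, from 0.086 cm.

0.086 cm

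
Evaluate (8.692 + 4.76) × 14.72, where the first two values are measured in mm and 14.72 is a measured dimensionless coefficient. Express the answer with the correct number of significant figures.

198.0 mm

8.692 mm + 4.76 mm = 13.452 mm; the sum is limited to 2 decimal places (4 s.f.).
Carrying full precision, 13.452 × 14.72 = 198.01344 mm; 14.72 has 4 s.f., so the result keeps min(4, 4) = 4 s.f.
Rounded to 4 significant figures: 198.0 mm.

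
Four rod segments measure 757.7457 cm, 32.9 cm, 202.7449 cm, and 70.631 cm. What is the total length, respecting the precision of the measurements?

757.7457 cm + 32.9 cm + 202.7449 cm + 70.631 cm = 1064.0216 cm.
Addition/subtraction keeps the fewest decimal places: 757.7457 → 4 decimal places, 32.9 → 1 decimal place, 202.7449 → 4 decimal places, 70.631 → 3 decimal places; limit is 1.
Rounded to 1 decimal place: 1064.0 cm.

1064.0 cm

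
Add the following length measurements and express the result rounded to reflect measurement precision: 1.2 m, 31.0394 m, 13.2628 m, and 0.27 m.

45.8 m

1.2 m + 31.0394 m + 13.2628 m + 0.27 m = 45.7722 m.
Addition/subtraction keeps the fewest decimal places: 1.2 → 1 decimal place, 31.0394 → 4 decimal places, 13.2628 → 4 decimal places, 0.27 → 2 decimal places; limit is 1.
Rounded to 1 decimal place: 45.8 m.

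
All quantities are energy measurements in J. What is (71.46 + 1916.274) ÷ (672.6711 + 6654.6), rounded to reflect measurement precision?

2.7128 × 10^-1

71.46 + 1916.274 = 1987.734, limited to 2 d.p. → 6 s.f.; 672.6711 + 6654.6 = 7327.2711, limited to 1 d.p. → 5 s.f.
Carrying full precision, 1987.734 ÷ 7327.2711 = 0.271278893994…; keep min(6, 5) = 5 s.f.
Rounded to 5 significant figures: 2.7128 × 10^-1.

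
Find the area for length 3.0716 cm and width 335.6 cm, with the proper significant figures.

area = 3.0716 cm × 335.6 cm = 1030.82896 cm².
3.0716 has 5 significant figures; 335.6 has 4.
Division/multiplication keeps the fewest: 4 significant figures.
Rounded: 1031 cm².

1031 cm²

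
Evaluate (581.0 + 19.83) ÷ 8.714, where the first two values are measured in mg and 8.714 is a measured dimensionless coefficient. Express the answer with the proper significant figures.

581.0 mg + 19.83 mg = 600.83 mg; the sum is limited to 1 decimal place (4 s.f.).
Carrying full precision, 600.83 ÷ 8.714 = 68.9499655726… mg; 8.714 has 4 s.f., so the result keeps min(4, 4) = 4 s.f.
Rounded to 4 significant figures: 68.95 mg.

68.95 mg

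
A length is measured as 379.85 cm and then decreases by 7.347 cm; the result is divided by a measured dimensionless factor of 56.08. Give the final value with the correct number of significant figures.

379.85 cm − 7.347 cm = 372.503 cm; the difference is limited to 2 decimal places (5 s.f.).
Carrying full precision, 372.503 ÷ 56.08 = 6.64235021398… cm; 56.08 has 4 s.f., so the result keeps min(5, 4) = 4 s.f.
Rounded to 4 significant figures: 6.642 cm.

6.642 cm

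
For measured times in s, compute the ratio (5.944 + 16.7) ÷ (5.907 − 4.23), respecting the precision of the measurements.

5.944 + 16.7 = 22.644, limited to 1 d.p. → 3 s.f.; 5.907 − 4.23 = 1.677, limited to 2 d.p. → 3 s.f.
Carrying full precision, 22.644 ÷ 1.677 = 13.5026833631…; keep min(3, 3) = 3 s.f.
Rounded to 3 significant figures: 13.5.

13.5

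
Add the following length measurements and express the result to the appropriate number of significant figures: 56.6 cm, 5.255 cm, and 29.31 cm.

56.6 cm + 5.255 cm + 29.31 cm = 91.165 cm.
Addition/subtraction keeps the fewest decimal places: 56.6 → 1 decimal place, 5.255 → 3 decimal places, 29.31 → 2 decimal places; limit is 1.
Rounded to 1 decimal place: 91.2 cm.

91.2 cm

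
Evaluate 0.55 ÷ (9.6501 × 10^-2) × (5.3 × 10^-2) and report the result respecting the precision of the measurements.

0.30

0.55 ÷ (9.6501 × 10^-2) × (5.3 × 10^-2) = 0.302069408607…
Multiplication/division keeps the fewest significant figures: 0.55 → 2 s.f., 9.6501 × 10^-2 → 5 s.f., 5.3 × 10^-2 → 2 s.f.; limit is 2.
Rounded to 2 significant figures: 0.30.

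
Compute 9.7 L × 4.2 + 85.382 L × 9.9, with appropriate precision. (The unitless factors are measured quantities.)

8.9 × 10^2 L

9.7 × 4.2 = 40.74 → 41 L (2 s.f., last digit at the 10^0 place).
85.382 × 9.9 = 845.2818 → 8.5 × 10^2 L (2 s.f., last digit at the 10^1 place).
Sum: 886.0218 L; keep the coarser place, 10^1.
Result: 8.9 × 10^2 L.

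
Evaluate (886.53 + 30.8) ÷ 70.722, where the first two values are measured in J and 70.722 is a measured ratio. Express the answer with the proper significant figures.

12.97 J

886.53 J + 30.8 J = 917.33 J; the sum is limited to 1 decimal place (4 s.f.).
Carrying full precision, 917.33 ÷ 70.722 = 12.970928424… J; 70.722 has 5 s.f., so the result keeps min(4, 5) = 4 s.f.
Rounded to 4 significant figures: 12.97 J.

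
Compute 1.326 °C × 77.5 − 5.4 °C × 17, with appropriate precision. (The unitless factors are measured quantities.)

1.326 × 77.5 = 102.765 → 1.03 × 10² °C (3 s.f., last digit at the 10^0 place).
5.4 × 17 = 91.8 → 92 °C (2 s.f., last digit at the 10^0 place).
Difference: 10.965 °C; keep the coarser place, 10^0.
Result: 11 °C.

11 °C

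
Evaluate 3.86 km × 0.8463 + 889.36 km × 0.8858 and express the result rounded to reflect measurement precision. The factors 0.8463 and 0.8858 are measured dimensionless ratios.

791.1 km

3.86 × 0.8463 = 3.266718 → 3.27 km (3 s.f., last digit at the 10^-2 place).
889.36 × 0.8858 = 787.795088 → 787.8 km (4 s.f., last digit at the 10^-1 place).
Sum: 791.061806 km; keep the coarser place, 10^-1.
Result: 791.1 km.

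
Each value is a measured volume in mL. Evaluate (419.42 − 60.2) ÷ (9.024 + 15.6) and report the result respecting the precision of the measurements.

419.42 − 60.2 = 359.22, limited to 1 d.p. → 4 s.f.; 9.024 + 15.6 = 24.624, limited to 1 d.p. → 3 s.f.
Carrying full precision, 359.22 ÷ 24.624 = 14.5882066277…; keep min(4, 3) = 3 s.f.
Rounded to 3 significant figures: 14.6.

14.6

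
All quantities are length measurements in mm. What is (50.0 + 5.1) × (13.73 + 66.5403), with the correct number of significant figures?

4.42 × 10^3 mm²

50.0 + 5.1 = 55.1, limited to 1 d.p. → 3 s.f.; 13.73 + 66.5403 = 80.2703, limited to 2 d.p. → 4 s.f.
Carrying full precision, 55.1 × 80.2703 = 4422.89353; keep min(3, 4) = 3 s.f.
Rounded to 3 significant figures: 4.42 × 10^3 mm².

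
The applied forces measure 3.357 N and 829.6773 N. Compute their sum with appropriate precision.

3.357 N + 829.6773 N = 833.0343 N.
Addition/subtraction keeps the fewest decimal places: 3.357 → 3 decimal places, 829.6773 → 4 decimal places; limit is 3.
Rounded to 3 decimal places: 833.034 N.

833.034 N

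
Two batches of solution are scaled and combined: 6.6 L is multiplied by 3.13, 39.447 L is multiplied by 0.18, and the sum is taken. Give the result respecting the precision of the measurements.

6.6 × 3.13 = 20.658 → 21 L (2 s.f., last digit at the 10^0 place).
39.447 × 0.18 = 7.10046 → 7.1 L (2 s.f., last digit at the 10^-1 place).
Sum: 27.75846 L; keep the coarser place, 10^0.
Result: 28 L.

28 L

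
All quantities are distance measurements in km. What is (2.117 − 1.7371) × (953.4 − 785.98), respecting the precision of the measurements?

2.117 − 1.7371 = 0.3799, limited to 3 d.p. → 3 s.f.; 953.4 − 785.98 = 167.42, limited to 1 d.p. → 4 s.f.
Carrying full precision, 0.3799 × 167.42 = 63.602858; keep min(3, 4) = 3 s.f.
Rounded to 3 significant figures: 63.6 km².

63.6 km²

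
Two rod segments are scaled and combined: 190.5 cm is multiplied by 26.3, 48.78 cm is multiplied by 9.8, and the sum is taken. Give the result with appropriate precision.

190.5 × 26.3 = 5010.15 → 5.01 × 10^3 cm (3 s.f., last digit at the 10^1 place).
48.78 × 9.8 = 478.044 → 4.8 × 10^2 cm (2 s.f., last digit at the 10^1 place).
Sum: 5488.194 cm; keep the coarser place, 10^1.
Result: 5.49 × 10^3 cm.

5.49 × 10^3 cm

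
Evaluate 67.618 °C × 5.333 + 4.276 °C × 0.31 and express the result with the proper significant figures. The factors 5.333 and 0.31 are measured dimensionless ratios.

361.9 °C

67.618 × 5.333 = 360.606794 → 360.6 °C (4 s.f., last digit at the 10^-1 place).
4.276 × 0.31 = 1.32556 → 1.3 °C (2 s.f., last digit at the 10^-1 place).
Sum: 361.932354 °C; keep the coarser place, 10^-1.
Result: 361.9 °C.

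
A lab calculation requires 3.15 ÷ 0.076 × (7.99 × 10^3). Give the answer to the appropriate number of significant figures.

3.3 × 10^5

3.15 ÷ 0.076 × (7.99 × 10^3) = 331164.473684…
Multiplication/division keeps the fewest significant figures: 3.15 → 3 s.f., 0.076 → 2 s.f., 7.99 × 10^3 → 3 s.f.; limit is 2.
Rounded to 2 significant figures: 3.3 × 10^5.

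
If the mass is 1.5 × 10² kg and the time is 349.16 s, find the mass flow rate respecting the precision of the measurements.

4.3 × 10⁻¹ kg/s

mass flow rate = 1.5 × 10² kg ÷ 349.16 s = 0.42960247451… kg/s.
1.5 × 10² has 2 significant figures; 349.16 has 5.
Division/multiplication keeps the fewest: 2 significant figures.
Rounded: 4.3 × 10⁻¹ kg/s.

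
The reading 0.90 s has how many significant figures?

2

0.90: leading zeros are not significant; trailing zeros after a decimal point are significant.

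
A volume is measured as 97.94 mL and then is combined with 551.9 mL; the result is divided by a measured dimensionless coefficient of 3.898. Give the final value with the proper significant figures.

166.7 mL

97.94 mL + 551.9 mL = 649.84 mL; the sum is limited to 1 decimal place (4 s.f.).
Carrying full precision, 649.84 ÷ 3.898 = 166.711133915… mL; 3.898 has 4 s.f., so the result keeps min(4, 4) = 4 s.f.
Rounded to 4 significant figures: 166.7 mL.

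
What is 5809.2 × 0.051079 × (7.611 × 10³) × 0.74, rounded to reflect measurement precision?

1.7 × 10⁶

5809.2 × 0.051079 × (7.611 × 10³) × 0.74 = 1671214.35208…
Multiplication/division keeps the fewest significant figures: 5809.2 → 5 s.f., 0.051079 → 5 s.f., 7.611 × 10³ → 4 s.f., 0.74 → 2 s.f.; limit is 2.
Rounded to 2 significant figures: 1.7 × 10⁶.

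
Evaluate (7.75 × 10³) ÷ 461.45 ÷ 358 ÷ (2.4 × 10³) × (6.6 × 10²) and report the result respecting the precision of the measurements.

0.013

(7.75 × 10³) ÷ 461.45 ÷ 358 ÷ (2.4 × 10³) × (6.6 × 10²) = 0.0129010993401…
Multiplication/division keeps the fewest significant figures: 7.75 × 10³ → 3 s.f., 461.45 → 5 s.f., 358 → 3 s.f., 2.4 × 10³ → 2 s.f., 6.6 × 10² → 2 s.f.; limit is 2.
Rounded to 2 significant figures: 0.013.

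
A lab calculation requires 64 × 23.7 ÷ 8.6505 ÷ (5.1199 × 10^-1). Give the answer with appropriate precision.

3.4 × 10^2

64 × 23.7 ÷ 8.6505 ÷ (5.1199 × 10^-1) = 342.47244234…
Multiplication/division keeps the fewest significant figures: 64 → 2 s.f., 23.7 → 3 s.f., 8.6505 → 5 s.f., 5.1199 × 10^-1 → 5 s.f.; limit is 2.
Rounded to 2 significant figures: 3.4 × 10^2.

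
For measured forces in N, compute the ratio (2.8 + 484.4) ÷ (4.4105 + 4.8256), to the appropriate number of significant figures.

2.8 + 484.4 = 487.2, limited to 1 d.p. → 4 s.f.; 4.4105 + 4.8256 = 9.2361, limited to 4 d.p. → 5 s.f.
Carrying full precision, 487.2 ÷ 9.2361 = 52.7495371423…; keep min(4, 5) = 4 s.f.
Rounded to 4 significant figures: 52.75.

52.75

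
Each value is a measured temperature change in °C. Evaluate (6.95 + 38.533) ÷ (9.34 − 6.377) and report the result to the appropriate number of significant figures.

6.95 + 38.533 = 45.483, limited to 2 d.p. → 4 s.f.; 9.34 − 6.377 = 2.963, limited to 2 d.p. → 3 s.f.
Carrying full precision, 45.483 ÷ 2.963 = 15.350320621…; keep min(4, 3) = 3 s.f.
Rounded to 3 significant figures: 15.4.

15.4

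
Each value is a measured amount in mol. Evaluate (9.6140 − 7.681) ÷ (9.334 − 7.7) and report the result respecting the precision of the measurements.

9.6140 − 7.681 = 1.9330, limited to 3 d.p. → 4 s.f.; 9.334 − 7.7 = 1.634, limited to 1 d.p. → 2 s.f.
Carrying full precision, 1.9330 ÷ 1.634 = 1.18298653611…; keep min(4, 2) = 2 s.f.
Rounded to 2 significant figures: 1.2.

1.2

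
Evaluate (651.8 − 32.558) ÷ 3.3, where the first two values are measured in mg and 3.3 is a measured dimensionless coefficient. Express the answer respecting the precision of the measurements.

1.9 × 10² mg

651.8 mg − 32.558 mg = 619.242 mg; the difference is limited to 1 decimal place (4 s.f.).
Carrying full precision, 619.242 ÷ 3.3 = 187.649090909… mg; 3.3 has 2 s.f., so the result keeps min(4, 2) = 2 s.f.
Rounded to 2 significant figures: 1.9 × 10² mg.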